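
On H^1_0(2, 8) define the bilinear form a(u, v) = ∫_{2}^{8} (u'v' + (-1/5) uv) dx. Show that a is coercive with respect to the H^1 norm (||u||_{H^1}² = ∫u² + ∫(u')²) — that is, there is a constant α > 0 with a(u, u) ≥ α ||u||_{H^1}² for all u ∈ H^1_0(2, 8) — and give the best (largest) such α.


α = (-36/5 + π^2)/(π^2 + 36)

Coercivity of a(·,·) on H^1_0(2, 8) means a(u, u) ≥ α ||u||_{H^1}² for every u ∈ H^1_0.
The interval has length L = 6, and Poincaré/coercivity depend only on L. Here a(u, u) = ∫(u')² + (-1/5)·∫u².
Here c = -1/5 < 0 with |c| < (π/L)² = π^2/36, so coercivity still holds. The condition a(u,u) ≥ α||u||_{H^1}² reads (1−α)∫(u')² ≥ (α−c)∫u². Any admissible α is ≤ 1 (rapidly oscillating u have ∫u²/∫(u')² → 0), and α = 1 would force 0 ≥ (1−c)∫u², impossible since c < 1; so 1−α > 0. By the sharp Poincaré inequality on H^1_0 of an interval of length L, ∫(u')² ≥ (π/L)²∫u² with equality for the first sine mode sin(π(x−x₀)/L) (x₀ the left endpoint), so the inequality holds for all u iff (1−α)(π/L)² ≥ α − c, i.e. α ≤ ((π/L)² + c)/((π/L)² + 1) = (1 + c(L/π)²)/(1 + (L/π)²). (Direct route, valid since c ≤ 0: Poincaré gives c∫u² ≥ c(L/π)²∫(u')², so a(u,u) ≥ (1 + c(L/π)²)∫(u')², while ||u||_{H^1}² ≤ (1 + (L/π)²)∫(u')²; dividing yields the same α.) With (π/L)² = π^2/36 and c = -1/5, the largest admissible constant is α = ((π/L)² + c)/((π/L)² + 1).
Simplifying, α = (-36/5 + π^2)/(π^2 + 36).


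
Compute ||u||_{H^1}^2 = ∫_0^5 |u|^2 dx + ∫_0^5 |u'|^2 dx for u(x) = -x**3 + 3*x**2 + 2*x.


||u||_{H^1}^2 = 42470/21

The H^1 norm (squared) on an interval (0, L) is
  ||u||_{H^1}^2 = ∫_0^L u(x)^2 dx + ∫_0^L u'(x)^2 dx.
Compute u'(x) = -3*x**2 + 6*x + 2.
Then u(x)^2 = x**6 - 6*x**5 + 5*x**4 + 12*x**3 + 4*x**2 and u'(x)^2 = 9*x**4 - 36*x**3 + 24*x**2 + 24*x + 4.
Integrate each monomial from 0 to 5 using ∫_0^5 c·x^n dx = c·5^(n+1)/(n+1):
  ∫_0^5 u(x)^2 dx = ∫_0^5 (x^6 - 6*x^5 + 5*x^4 + 12*x^3 + 4*x^2) dx. Term by term:
    ∫_0^5 x^6 dx = 78125/7;  ∫_0^5 -6*x^5 dx = -15625;  ∫_0^5 5*x^4 dx = 3125;
    ∫_0^5 12*x^3 dx = 1875;  ∫_0^5 4*x^2 dx = 500/3.
  Sum: 78125/7 − 15625 + 3125 + 1875 + 500/3 = 14750/21.
  ∫_0^5 u'(x)^2 dx = ∫_0^5 (9*x^4 - 36*x^3 + 24*x^2 + 24*x + 4) dx. Term by term:
    ∫_0^5 9*x^4 dx = 5625;  ∫_0^5 -36*x^3 dx = -5625;  ∫_0^5 24*x^2 dx = 1000;
    ∫_0^5 24*x dx = 300;  ∫_0^5 4 dx = 20.
  Sum: 5625 − 5625 + 1000 + 300 + 20 = 1320.
Adding: ||u||_{H^1}^2 = 14750/21 + 1320 = 42470/21.


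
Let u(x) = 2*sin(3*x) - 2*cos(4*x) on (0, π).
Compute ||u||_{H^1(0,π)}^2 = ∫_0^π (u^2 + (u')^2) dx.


||u||_{H^1(0,π)}^2 = 816/7 + 54*π

u'(x) = 8*sin(4*x) + 6*cos(3*x).
Expand u² and (u')² and integrate term by term on (0, π), using: for integers n ≥ 1, ∫_0^π sin²(nx) dx = ∫_0^π cos²(nx) dx = π/2; for n ≠ n', ∫_0^π sin(nx)sin(n'x) dx = ∫_0^π cos(nx)cos(n'x) dx = 0; and by product-to-sum, ∫_0^π sin(nx)cos(n'x) dx = ½∫_0^π [sin((n+n')x) + sin((n−n')x)] dx, which is 0 when n+n' is even and 2n/(n²−n'²) when n+n' is odd (it need not vanish on (0, π)).
  u² squared terms: (-2)²·∫cos(4x)² dx = 4·π/2 = 2*π;  (2)²·∫sin(3x)² dx = 4·π/2 = 2*π.
  u² cross terms: 2·(-2)·(2)·∫cos(4x)·sin(3x) dx = -8·(-6/7) = 48/7.
  So ∫_0^π u² dx = 2*π + 2*π + 48/7 = 48/7 + 4*π.
  (u')² squared terms: (6)²·∫cos(3x)² dx = 36·π/2 = 18*π;  (8)²·∫sin(4x)² dx = 64·π/2 = 32*π.
  (u')² cross terms: 2·(6)·(8)·∫cos(3x)·sin(4x) dx = 96·(8/7) = 768/7.
  So ∫_0^π (u')² dx = 18*π + 32*π + 768/7 = 768/7 + 50*π.
||u||_{H^1}^2 = (48/7 + 4*π) + (768/7 + 50*π) = 816/7 + 54*π.


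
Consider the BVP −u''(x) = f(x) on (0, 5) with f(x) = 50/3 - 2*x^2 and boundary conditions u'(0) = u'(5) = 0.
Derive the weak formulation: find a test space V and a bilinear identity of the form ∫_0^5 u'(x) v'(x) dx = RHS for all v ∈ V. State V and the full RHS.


V = H^1(0, 5) (no boundary constraint on v; u is determined up to an additive constant); weak form: ∫_0^5 u'v' dx = ∫_0^5 (50/3 - 2*x^2) v dx for all v ∈ V.

Multiply both sides by a test function v and integrate from 0 to 5:
  ∫_0^5 −u''(x) v(x) dx = ∫_0^5 f(x) v(x) dx.
Integrate the LHS by parts once:
  ∫_0^5 −u'' v dx = −[u'(x) v(x)]_0^5 + ∫_0^5 u'(x) v'(x) dx.
Thus ∫_0^5 u'(x) v'(x) dx = ∫_0^5 f(x) v(x) dx + [u'(x) v(x)]_0^5.
Choose V so that boundary terms are either known or forced to vanish.
u has homogeneous Neumann: u'(0) = u'(5) = 0. So [u' v]_0^5 = 0·v(5) − 0·v(0) = 0 for any v; take V = H^1(0, 5).
Weak formulation: find u (satisfying any essential BC) such that ∫_0^5 u'(x) v'(x) dx = ∫_0^5 f v dx for all v ∈ V (homogeneous Neumann, so boundary terms vanish).
Substituting f(x) = 50/3 - 2*x^2, the right-hand side is ∫_0^5 (50/3 - 2*x^2) v dx.
Compatibility check (pure Neumann): taking v ≡ 1 ∈ V gives 0 = ∫_0^5 f dx + (0) − (0), i.e. ∫_0^5 f dx must equal u'(0) − u'(5) = 0. Indeed ∫_0^5 (50/3 - 2*x^2) dx = 0, so the data are compatible. The solution is then unique only up to an additive constant (fix it e.g. by requiring ∫_0^5 u dx = 0).


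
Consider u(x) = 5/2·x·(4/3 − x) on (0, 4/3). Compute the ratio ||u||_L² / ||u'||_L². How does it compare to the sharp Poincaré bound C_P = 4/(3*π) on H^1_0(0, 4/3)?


||u||_L² / ||u'||_L² = 2*sqrt(10)/15 < C_P = 4/(3*π).

u(x) = 5/2·x·(4/3 − x), so u'(x) = 10/3 - 5*x.
u(x) = 5/2·x·(4/3 − x) vanishes at x = 0 and x = 4/3, so u ∈ H^1_0(0, 4/3). Differentiate via the product rule and integrate the resulting polynomials term by term.
  ∫_0^4/3 u² dx = ∫_0^4/3 (25*x^4/4 - 50*x^3/3 + 100*x^2/9) dx. Term by term:
    ∫_0^4/3 25*x^4/4 dx = 1280/243;  ∫_0^4/3 -50*x^3/3 dx = -3200/243;  ∫_0^4/3 100*x^2/9 dx = 6400/729.
  Sum: 1280/243 − 3200/243 + 6400/729 = 640/729.
  ∫_0^4/3 (u')² dx = ∫_0^4/3 (25*x^2 - 100*x/3 + 100/9) dx. Term by term:
    ∫_0^4/3 25*x^2 dx = 1600/81;  ∫_0^4/3 -100*x/3 dx = -800/27;  ∫_0^4/3 100/9 dx = 400/27.
  Sum: 1600/81 − 800/27 + 400/27 = 400/81.
∫_0^4/3 u² dx = 640/729, so ||u||_L² = 8*sqrt(10)/27.
∫_0^4/3 (u')² dx = 400/81, so ||u'||_L² = 20/9.
Ratio ||u||_L² / ||u'||_L² = 2*sqrt(10)/15.
Sharp Poincaré constant on H^1_0(0, 4/3) is C_P = L/π = 4/(3*π), achieved by sin(3*π/4·x).
A polynomial bump cannot attain the sharp Poincaré constant (only the first sine eigenfunction does), so the ratio is strictly less than C_P, consistent with ||u||_L² ≤ C_P ||u'||_L².


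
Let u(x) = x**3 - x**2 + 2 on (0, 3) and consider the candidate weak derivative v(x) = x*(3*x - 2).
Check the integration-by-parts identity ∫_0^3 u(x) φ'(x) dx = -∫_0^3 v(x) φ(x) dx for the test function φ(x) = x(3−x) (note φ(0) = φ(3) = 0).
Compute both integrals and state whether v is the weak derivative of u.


LHS = -459/20, RHS = -459/20. Yes, v = u' weakly.

u(x) = x**3 - x**2 + 2, classical derivative u'(x) = 3*x**2 - 2*x.
φ(x) = x(3−x), so φ'(x) = 3 - 2*x.
Note φ(0) = φ(3) = 0, so the boundary term u·φ vanishes.
LHS = ∫_0^3 u(x) φ'(x) dx = ∫_0^3 (-2*x^4 + 5*x^3 - 3*x^2 - 4*x + 6) dx. Term by term:
  ∫_0^3 -2*x^4 dx = -486/5;  ∫_0^3 5*x^3 dx = 405/4;  ∫_0^3 -3*x^2 dx = -27;
  ∫_0^3 -4*x dx = -18;  ∫_0^3 6 dx = 18.
Sum: -486/5 + 405/4 − 27 − 18 + 18 = -459/20.
So LHS = -459/20.
∫_0^3 v(x) φ(x) dx = ∫_0^3 (-3*x^4 + 11*x^3 - 6*x^2) dx. Term by term:
  ∫_0^3 -3*x^4 dx = -729/5;  ∫_0^3 11*x^3 dx = 891/4;  ∫_0^3 -6*x^2 dx = -54.
Sum: -729/5 + 891/4 − 54 = 459/20.
So RHS = -∫_0^3 v(x) φ(x) dx = -459/20.
LHS = RHS, so the identity holds for this test φ.
Moreover u is smooth here and v(x) = u'(x) = 3*x**2 - 2*x pointwise, so the identity holds for every test function. Hence v is the weak derivative of u.


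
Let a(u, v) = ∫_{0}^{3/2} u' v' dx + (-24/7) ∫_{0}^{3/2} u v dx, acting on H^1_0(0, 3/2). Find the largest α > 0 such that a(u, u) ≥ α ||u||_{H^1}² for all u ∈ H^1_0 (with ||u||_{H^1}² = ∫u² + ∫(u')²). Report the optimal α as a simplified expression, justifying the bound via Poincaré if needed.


α = 4*(-54 + 7*π^2)/(7*(9 + 4*π^2))

Coercivity of a(·,·) on H^1_0(0, 3/2) means a(u, u) ≥ α ||u||_{H^1}² for every u ∈ H^1_0.
The interval has length L = 3/2, and Poincaré/coercivity depend only on L. Here a(u, u) = ∫(u')² + (-24/7)·∫u².
Here c = -24/7 < 0 with |c| < (π/L)² = 4*π^2/9, so coercivity still holds. The condition a(u,u) ≥ α||u||_{H^1}² reads (1−α)∫(u')² ≥ (α−c)∫u². Any admissible α is ≤ 1 (rapidly oscillating u have ∫u²/∫(u')² → 0), and α = 1 would force 0 ≥ (1−c)∫u², impossible since c < 1; so 1−α > 0. By the sharp Poincaré inequality on H^1_0 of an interval of length L, ∫(u')² ≥ (π/L)²∫u² with equality for the first sine mode sin(π(x−x₀)/L) (x₀ the left endpoint), so the inequality holds for all u iff (1−α)(π/L)² ≥ α − c, i.e. α ≤ ((π/L)² + c)/((π/L)² + 1) = (1 + c(L/π)²)/(1 + (L/π)²). (Direct route, valid since c ≤ 0: Poincaré gives c∫u² ≥ c(L/π)²∫(u')², so a(u,u) ≥ (1 + c(L/π)²)∫(u')², while ||u||_{H^1}² ≤ (1 + (L/π)²)∫(u')²; dividing yields the same α.) With (π/L)² = 4*π^2/9 and c = -24/7, the largest admissible constant is α = ((π/L)² + c)/((π/L)² + 1).
Simplifying, α = 4*(-54 + 7*π^2)/(7*(9 + 4*π^2)).


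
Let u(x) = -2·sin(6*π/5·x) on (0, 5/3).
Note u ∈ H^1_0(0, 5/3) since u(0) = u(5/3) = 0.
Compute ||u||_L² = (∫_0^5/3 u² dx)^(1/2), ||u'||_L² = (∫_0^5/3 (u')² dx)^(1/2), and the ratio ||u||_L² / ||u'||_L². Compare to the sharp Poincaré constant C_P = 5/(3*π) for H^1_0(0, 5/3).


||u||_L² / ||u'||_L² = 5/(6*π) < C_P = 5/(3*π).

u(x) = -2·sin(6*π/5·x), so u'(x) = -12*π*cos(6*π*x/5)/5.
Writing u(x) = A·sin(kπx/L) with A = -2 and k = 2, use ∫_0^L sin²(kπx/L) dx = L/2 and ∫_0^L cos²(kπx/L) dx = L/2.
u² = 4·sin²(6*π/5·x) and (u')² = 144*π^2/25·cos²(6*π/5·x), and each of sin², cos² integrates to L/2 = 5/6 over (0, 5/3).
∫_0^5/3 u² dx = 10/3, so ||u||_L² = sqrt(30)/3.
∫_0^5/3 (u')² dx = 24*π^2/5, so ||u'||_L² = 2*sqrt(30)*π/5.
Ratio ||u||_L² / ||u'||_L² = 5/(6*π).
Sharp Poincaré constant on H^1_0(0, 5/3) is C_P = L/π = 5/(3*π), achieved by sin(3*π/5·x).
This is the k = 2 harmonic; the ratio L/(kπ) is strictly less than C_P = L/π, consistent with the sharp inequality ||u||_L² ≤ C_P ||u'||_L².


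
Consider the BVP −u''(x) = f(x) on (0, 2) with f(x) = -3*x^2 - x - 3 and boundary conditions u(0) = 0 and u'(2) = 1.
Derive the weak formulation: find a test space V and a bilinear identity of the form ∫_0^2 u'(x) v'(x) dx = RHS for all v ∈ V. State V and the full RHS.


V = {v ∈ H^1(0, 2) : v(0) = 0} (test functions vanish at x = 0 where u is specified); weak form: ∫_0^2 u'v' dx = ∫_0^2 (-3*x^2 - x - 3) v dx + v(2) for all v ∈ V.

Multiply both sides by a test function v and integrate from 0 to 2:
  ∫_0^2 −u''(x) v(x) dx = ∫_0^2 f(x) v(x) dx.
Integrate the LHS by parts once:
  ∫_0^2 −u'' v dx = −[u'(x) v(x)]_0^2 + ∫_0^2 u'(x) v'(x) dx.
Thus ∫_0^2 u'(x) v'(x) dx = ∫_0^2 f(x) v(x) dx + [u'(x) v(x)]_0^2.
Choose V so that boundary terms are either known or forced to vanish.
Mixed BC: u(0) = 0 (Dirichlet) and u'(2) = 1 (Neumann). Define V = {v ∈ H^1(0, 2) : v(0) = 0}. Then [u' v]_0^2 = u'(2)·v(2) − u'(0)·0 = v(2).
Weak formulation: find u (satisfying any essential BC) such that ∫_0^2 u'(x) v'(x) dx = ∫_0^2 f v dx + v(2) for all v ∈ V (Dirichlet at 0 absorbed into V; Neumann datum at x = 2 contributes the boundary term).
Substituting f(x) = -3*x^2 - x - 3, the right-hand side is ∫_0^2 (-3*x^2 - x - 3) v dx + v(2).


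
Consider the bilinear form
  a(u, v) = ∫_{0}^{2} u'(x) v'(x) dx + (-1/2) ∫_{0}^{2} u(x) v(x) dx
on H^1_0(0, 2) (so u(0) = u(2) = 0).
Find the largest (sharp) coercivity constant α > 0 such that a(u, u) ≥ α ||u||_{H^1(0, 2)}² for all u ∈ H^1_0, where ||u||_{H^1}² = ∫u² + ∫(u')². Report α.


α = (-2 + π^2)/(4 + π^2)

Coercivity of a(·,·) on H^1_0(0, 2) means a(u, u) ≥ α ||u||_{H^1}² for every u ∈ H^1_0.
The interval has length L = 2, and Poincaré/coercivity depend only on L. Here a(u, u) = ∫(u')² + (-1/2)·∫u².
Here c = -1/2 < 0 with |c| < (π/L)² = π^2/4, so coercivity still holds. The condition a(u,u) ≥ α||u||_{H^1}² reads (1−α)∫(u')² ≥ (α−c)∫u². Any admissible α is ≤ 1 (rapidly oscillating u have ∫u²/∫(u')² → 0), and α = 1 would force 0 ≥ (1−c)∫u², impossible since c < 1; so 1−α > 0. By the sharp Poincaré inequality on H^1_0 of an interval of length L, ∫(u')² ≥ (π/L)²∫u² with equality for the first sine mode sin(π(x−x₀)/L) (x₀ the left endpoint), so the inequality holds for all u iff (1−α)(π/L)² ≥ α − c, i.e. α ≤ ((π/L)² + c)/((π/L)² + 1) = (1 + c(L/π)²)/(1 + (L/π)²). (Direct route, valid since c ≤ 0: Poincaré gives c∫u² ≥ c(L/π)²∫(u')², so a(u,u) ≥ (1 + c(L/π)²)∫(u')², while ||u||_{H^1}² ≤ (1 + (L/π)²)∫(u')²; dividing yields the same α.) With (π/L)² = π^2/4 and c = -1/2, the largest admissible constant is α = ((π/L)² + c)/((π/L)² + 1).
Simplifying, α = (-2 + π^2)/(4 + π^2).


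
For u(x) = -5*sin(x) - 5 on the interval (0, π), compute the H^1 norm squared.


||u||_{H^1(0,π)}^2 = 100 + 50*π

u'(x) = -5*cos(x).
Expand u² and (u')² and integrate term by term on (0, π), using: for integers n ≥ 1, ∫_0^π sin²(nx) dx = ∫_0^π cos²(nx) dx = π/2; for n ≠ n', ∫_0^π sin(nx)sin(n'x) dx = ∫_0^π cos(nx)cos(n'x) dx = 0; and by product-to-sum, ∫_0^π sin(nx)cos(n'x) dx = ½∫_0^π [sin((n+n')x) + sin((n−n')x)] dx, which is 0 when n+n' is even and 2n/(n²−n'²) when n+n' is odd (it need not vanish on (0, π)). For the constant mode: ∫_0^π 1 dx = π, ∫_0^π cos(nx) dx = 0, ∫_0^π sin(nx) dx = (1−(−1)^n)/n.
  u² squared terms: (-5)²·∫1 dx = 25·π = 25*π;  (-5)²·∫sin(x)² dx = 25·π/2 = 25*π/2.
  u² cross terms: 2·(-5)·(-5)·∫1·sin(x) dx = 50·(2) = 100.
  So ∫_0^π u² dx = 25*π + 25*π/2 + 100 = 100 + 75*π/2.
  (u')² squared terms: (-5)²·∫cos(x)² dx = 25·π/2 = 25*π/2.
  So ∫_0^π (u')² dx = 25*π/2.
||u||_{H^1}^2 = (100 + 75*π/2) + (25*π/2) = 100 + 50*π.


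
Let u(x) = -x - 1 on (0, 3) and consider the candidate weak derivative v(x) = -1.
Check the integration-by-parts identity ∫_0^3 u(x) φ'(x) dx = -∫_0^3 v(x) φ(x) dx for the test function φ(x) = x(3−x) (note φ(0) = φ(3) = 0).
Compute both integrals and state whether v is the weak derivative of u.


LHS = 9/2, RHS = 9/2. Yes, v = u' weakly.

u(x) = -x - 1, classical derivative u'(x) = -1.
φ(x) = x(3−x), so φ'(x) = 3 - 2*x.
Note φ(0) = φ(3) = 0, so the boundary term u·φ vanishes.
LHS = ∫_0^3 u(x) φ'(x) dx = ∫_0^3 (2*x^2 - x - 3) dx. Term by term:
  ∫_0^3 2*x^2 dx = 18;  ∫_0^3 -x dx = -9/2;  ∫_0^3 -3 dx = -9.
Sum: 18 − 9/2 − 9 = 9/2.
So LHS = 9/2.
∫_0^3 v(x) φ(x) dx = ∫_0^3 (x^2 - 3*x) dx. Term by term:
  ∫_0^3 x^2 dx = 9;  ∫_0^3 -3*x dx = -27/2.
Sum: 9 − 27/2 = -9/2.
So RHS = -∫_0^3 v(x) φ(x) dx = 9/2.
LHS = RHS, so the identity holds for this test φ.
Moreover u is smooth here and v(x) = u'(x) = -1 pointwise, so the identity holds for every test function. Hence v is the weak derivative of u.


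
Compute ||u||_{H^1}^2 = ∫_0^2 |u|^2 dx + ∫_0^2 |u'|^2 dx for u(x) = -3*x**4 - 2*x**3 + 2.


||u||_{H^1}^2 = 184376/35

The H^1 norm (squared) on an interval (0, L) is
  ||u||_{H^1}^2 = ∫_0^L u(x)^2 dx + ∫_0^L u'(x)^2 dx.
Compute u'(x) = -12*x**3 - 6*x**2.
Then u(x)^2 = 9*x**8 + 12*x**7 + 4*x**6 - 12*x**4 - 8*x**3 + 4 and u'(x)^2 = 144*x**6 + 144*x**5 + 36*x**4.
Integrate each monomial from 0 to 2 using ∫_0^2 c·x^n dx = c·2^(n+1)/(n+1):
  ∫_0^2 u(x)^2 dx = ∫_0^2 (9*x^8 + 12*x^7 + 4*x^6 - 12*x^4 - 8*x^3 + 4) dx. Term by term:
    ∫_0^2 9*x^8 dx = 512;  ∫_0^2 12*x^7 dx = 384;  ∫_0^2 4*x^6 dx = 512/7;
    ∫_0^2 -12*x^4 dx = -384/5;  ∫_0^2 -8*x^3 dx = -32;  ∫_0^2 4 dx = 8.
  Sum: 512 + 384 + 512/7 − 384/5 − 32 + 8 = 30392/35.
  ∫_0^2 u'(x)^2 dx = ∫_0^2 (144*x^6 + 144*x^5 + 36*x^4) dx. Term by term:
    ∫_0^2 144*x^6 dx = 18432/7;  ∫_0^2 144*x^5 dx = 1536;  ∫_0^2 36*x^4 dx = 1152/5.
  Sum: 18432/7 + 1536 + 1152/5 = 153984/35.
Adding: ||u||_{H^1}^2 = 30392/35 + 153984/35 = 184376/35.


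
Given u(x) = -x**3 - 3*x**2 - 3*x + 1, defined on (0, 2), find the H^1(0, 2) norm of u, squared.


||u||_{H^1}^2 = 23656/35

The H^1 norm (squared) on an interval (0, L) is
  ||u||_{H^1}^2 = ∫_0^L u(x)^2 dx + ∫_0^L u'(x)^2 dx.
Compute u'(x) = -3*x**2 - 6*x - 3.
Then u(x)^2 = x**6 + 6*x**5 + 15*x**4 + 16*x**3 + 3*x**2 - 6*x + 1 and u'(x)^2 = 9*x**4 + 36*x**3 + 54*x**2 + 36*x + 9.
Integrate each monomial from 0 to 2 using ∫_0^2 c·x^n dx = c·2^(n+1)/(n+1):
  ∫_0^2 u(x)^2 dx = ∫_0^2 (x^6 + 6*x^5 + 15*x^4 + 16*x^3 + 3*x^2 - 6*x + 1) dx. Term by term:
    ∫_0^2 x^6 dx = 128/7;  ∫_0^2 6*x^5 dx = 64;  ∫_0^2 15*x^4 dx = 96;
    ∫_0^2 16*x^3 dx = 64;  ∫_0^2 3*x^2 dx = 8;  ∫_0^2 -6*x dx = -12;
    ∫_0^2 1 dx = 2.
  Sum: 128/7 + 64 + 96 + 64 + 8 − 12 + 2 = 1682/7.
  ∫_0^2 u'(x)^2 dx = ∫_0^2 (9*x^4 + 36*x^3 + 54*x^2 + 36*x + 9) dx. Term by term:
    ∫_0^2 9*x^4 dx = 288/5;  ∫_0^2 36*x^3 dx = 144;  ∫_0^2 54*x^2 dx = 144;
    ∫_0^2 36*x dx = 72;  ∫_0^2 9 dx = 18.
  Sum: 288/5 + 144 + 144 + 72 + 18 = 2178/5.
Adding: ||u||_{H^1}^2 = 1682/7 + 2178/5 = 23656/35.


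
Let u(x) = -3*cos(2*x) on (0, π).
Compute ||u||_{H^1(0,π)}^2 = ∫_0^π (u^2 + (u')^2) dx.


||u||_{H^1(0,π)}^2 = 45*π/2

u'(x) = 6*sin(2*x).
Expand u² and (u')² and integrate term by term on (0, π), using: for integers n ≥ 1, ∫_0^π sin²(nx) dx = ∫_0^π cos²(nx) dx = π/2; for n ≠ n', ∫_0^π sin(nx)sin(n'x) dx = ∫_0^π cos(nx)cos(n'x) dx = 0; and by product-to-sum, ∫_0^π sin(nx)cos(n'x) dx = ½∫_0^π [sin((n+n')x) + sin((n−n')x)] dx, which is 0 when n+n' is even and 2n/(n²−n'²) when n+n' is odd (it need not vanish on (0, π)).
  u² squared terms: (-3)²·∫cos(2x)² dx = 9·π/2 = 9*π/2.
  So ∫_0^π u² dx = 9*π/2.
  (u')² squared terms: (6)²·∫sin(2x)² dx = 36·π/2 = 18*π.
  So ∫_0^π (u')² dx = 18*π.
||u||_{H^1}^2 = (9*π/2) + (18*π) = 45*π/2.


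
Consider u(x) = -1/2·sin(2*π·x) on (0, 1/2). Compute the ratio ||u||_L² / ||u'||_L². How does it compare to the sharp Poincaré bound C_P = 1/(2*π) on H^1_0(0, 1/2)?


||u||_L² / ||u'||_L² = 1/(2*π) = C_P.

u(x) = -1/2·sin(2*π·x), so u'(x) = -π*cos(2*π*x).
Writing u(x) = A·sin(kπx/L) with A = -1/2 and k = 1, use ∫_0^L sin²(kπx/L) dx = L/2 and ∫_0^L cos²(kπx/L) dx = L/2.
u² = 1/4·sin²(2*π·x) and (u')² = π^2·cos²(2*π·x), and each of sin², cos² integrates to L/2 = 1/4 over (0, 1/2).
∫_0^1/2 u² dx = 1/16, so ||u||_L² = 1/4.
∫_0^1/2 (u')² dx = π^2/4, so ||u'||_L² = π/2.
Ratio ||u||_L² / ||u'||_L² = 1/(2*π).
Sharp Poincaré constant on H^1_0(0, 1/2) is C_P = L/π = 1/(2*π), achieved by sin(2*π·x).
This is the k = 1 eigenfunction (up to amplitude), so the ratio equals the sharp Poincaré constant exactly.


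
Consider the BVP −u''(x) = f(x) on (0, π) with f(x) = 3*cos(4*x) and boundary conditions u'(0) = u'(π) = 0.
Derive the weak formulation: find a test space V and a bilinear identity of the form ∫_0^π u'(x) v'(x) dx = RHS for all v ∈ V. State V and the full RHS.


V = H^1(0, π) (no boundary constraint on v; u is determined up to an additive constant); weak form: ∫_0^π u'v' dx = ∫_0^π (3*cos(4*x)) v dx for all v ∈ V.

Multiply both sides by a test function v and integrate from 0 to π:
  ∫_0^π −u''(x) v(x) dx = ∫_0^π f(x) v(x) dx.
Integrate the LHS by parts once:
  ∫_0^π −u'' v dx = −[u'(x) v(x)]_0^π + ∫_0^π u'(x) v'(x) dx.
Thus ∫_0^π u'(x) v'(x) dx = ∫_0^π f(x) v(x) dx + [u'(x) v(x)]_0^π.
Choose V so that boundary terms are either known or forced to vanish.
u has homogeneous Neumann: u'(0) = u'(π) = 0. So [u' v]_0^π = 0·v(π) − 0·v(0) = 0 for any v; take V = H^1(0, π).
Weak formulation: find u (satisfying any essential BC) such that ∫_0^π u'(x) v'(x) dx = ∫_0^π f v dx for all v ∈ V (homogeneous Neumann, so boundary terms vanish).
Substituting f(x) = 3*cos(4*x), the right-hand side is ∫_0^π (3*cos(4*x)) v dx.
Compatibility check (pure Neumann): taking v ≡ 1 ∈ V gives 0 = ∫_0^π f dx + (0) − (0), i.e. ∫_0^π f dx must equal u'(0) − u'(π) = 0. Indeed ∫_0^π (3*cos(4*x)) dx = 0, so the data are compatible. The solution is then unique only up to an additive constant (fix it e.g. by requiring ∫_0^π u dx = 0).


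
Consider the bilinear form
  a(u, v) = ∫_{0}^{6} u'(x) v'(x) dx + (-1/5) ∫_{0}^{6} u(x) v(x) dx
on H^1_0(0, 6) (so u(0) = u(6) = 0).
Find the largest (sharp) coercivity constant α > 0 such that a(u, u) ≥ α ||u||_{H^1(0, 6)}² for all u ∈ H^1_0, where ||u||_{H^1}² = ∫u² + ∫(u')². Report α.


α = (-36/5 + π^2)/(π^2 + 36)

Coercivity of a(·,·) on H^1_0(0, 6) means a(u, u) ≥ α ||u||_{H^1}² for every u ∈ H^1_0.
The interval has length L = 6, and Poincaré/coercivity depend only on L. Here a(u, u) = ∫(u')² + (-1/5)·∫u².
Here c = -1/5 < 0 with |c| < (π/L)² = π^2/36, so coercivity still holds. The condition a(u,u) ≥ α||u||_{H^1}² reads (1−α)∫(u')² ≥ (α−c)∫u². Any admissible α is ≤ 1 (rapidly oscillating u have ∫u²/∫(u')² → 0), and α = 1 would force 0 ≥ (1−c)∫u², impossible since c < 1; so 1−α > 0. By the sharp Poincaré inequality on H^1_0 of an interval of length L, ∫(u')² ≥ (π/L)²∫u² with equality for the first sine mode sin(π(x−x₀)/L) (x₀ the left endpoint), so the inequality holds for all u iff (1−α)(π/L)² ≥ α − c, i.e. α ≤ ((π/L)² + c)/((π/L)² + 1) = (1 + c(L/π)²)/(1 + (L/π)²). (Direct route, valid since c ≤ 0: Poincaré gives c∫u² ≥ c(L/π)²∫(u')², so a(u,u) ≥ (1 + c(L/π)²)∫(u')², while ||u||_{H^1}² ≤ (1 + (L/π)²)∫(u')²; dividing yields the same α.) With (π/L)² = π^2/36 and c = -1/5, the largest admissible constant is α = ((π/L)² + c)/((π/L)² + 1).
Simplifying, α = (-36/5 + π^2)/(π^2 + 36).


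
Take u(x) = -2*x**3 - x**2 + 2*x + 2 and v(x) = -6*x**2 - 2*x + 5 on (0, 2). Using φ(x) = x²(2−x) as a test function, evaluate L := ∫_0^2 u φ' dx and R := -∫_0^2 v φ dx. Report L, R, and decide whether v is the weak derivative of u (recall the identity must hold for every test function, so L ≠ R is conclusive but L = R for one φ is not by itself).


LHS = 40/3, RHS = 28/3. No, v is not the weak derivative of u.

u(x) = -2*x**3 - x**2 + 2*x + 2, classical derivative u'(x) = -6*x**2 - 2*x + 2.
φ(x) = x²(2−x), so φ'(x) = x*(4 - 3*x).
Note φ(0) = φ(2) = 0, so the boundary term u·φ vanishes.
LHS = ∫_0^2 u(x) φ'(x) dx = ∫_0^2 (6*x^5 - 5*x^4 - 10*x^3 + 2*x^2 + 8*x) dx. Term by term:
  ∫_0^2 6*x^5 dx = 64;  ∫_0^2 -5*x^4 dx = -32;  ∫_0^2 -10*x^3 dx = -40;
  ∫_0^2 2*x^2 dx = 16/3;  ∫_0^2 8*x dx = 16.
Sum: 64 − 32 − 40 + 16/3 + 16 = 40/3.
So LHS = 40/3.
∫_0^2 v(x) φ(x) dx = ∫_0^2 (6*x^5 - 10*x^4 - 9*x^3 + 10*x^2) dx. Term by term:
  ∫_0^2 6*x^5 dx = 64;  ∫_0^2 -10*x^4 dx = -64;  ∫_0^2 -9*x^3 dx = -36;
  ∫_0^2 10*x^2 dx = 80/3.
Sum: 64 − 64 − 36 + 80/3 = -28/3.
So RHS = -∫_0^2 v(x) φ(x) dx = 28/3.
LHS − RHS = 4 ≠ 0, so the identity fails.
(For a valid weak derivative the identity must hold for EVERY test function, in particular this one. The failure shows v is NOT the weak derivative of u.)
Correct weak derivative would be u'(x) = -6*x**2 - 2*x + 2.


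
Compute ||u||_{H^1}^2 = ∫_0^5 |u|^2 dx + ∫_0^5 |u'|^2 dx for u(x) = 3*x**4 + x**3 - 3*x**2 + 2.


||u||_{H^1}^2 = 105284185/28

The H^1 norm (squared) on an interval (0, L) is
  ||u||_{H^1}^2 = ∫_0^L u(x)^2 dx + ∫_0^L u'(x)^2 dx.
Compute u'(x) = 12*x**3 + 3*x**2 - 6*x.
Then u(x)^2 = 9*x**8 + 6*x**7 - 17*x**6 - 6*x**5 + 21*x**4 + 4*x**3 - 12*x**2 + 4 and u'(x)^2 = 144*x**6 + 72*x**5 - 135*x**4 - 36*x**3 + 36*x**2.
Integrate each monomial from 0 to 5 using ∫_0^5 c·x^n dx = c·5^(n+1)/(n+1):
  ∫_0^5 u(x)^2 dx = ∫_0^5 (9*x^8 + 6*x^7 - 17*x^6 - 6*x^5 + 21*x^4 + 4*x^3 - 12*x^2 + 4) dx. Term by term:
    ∫_0^5 9*x^8 dx = 1953125;  ∫_0^5 6*x^7 dx = 1171875/4;  ∫_0^5 -17*x^6 dx = -1328125/7;
    ∫_0^5 -6*x^5 dx = -15625;  ∫_0^5 21*x^4 dx = 13125;  ∫_0^5 4*x^3 dx = 625;
    ∫_0^5 -12*x^2 dx = -500;  ∫_0^5 4 dx = 20.
  Sum: 1953125 + 1171875/4 − 1328125/7 − 15625 + 13125 + 625 − 500 + 20 = 57512185/28.
  ∫_0^5 u'(x)^2 dx = ∫_0^5 (144*x^6 + 72*x^5 - 135*x^4 - 36*x^3 + 36*x^2) dx. Term by term:
    ∫_0^5 144*x^6 dx = 11250000/7;  ∫_0^5 72*x^5 dx = 187500;  ∫_0^5 -135*x^4 dx = -84375;
    ∫_0^5 -36*x^3 dx = -5625;  ∫_0^5 36*x^2 dx = 1500.
  Sum: 11250000/7 + 187500 − 84375 − 5625 + 1500 = 11943000/7.
Adding: ||u||_{H^1}^2 = 57512185/28 + 11943000/7 = 105284185/28.


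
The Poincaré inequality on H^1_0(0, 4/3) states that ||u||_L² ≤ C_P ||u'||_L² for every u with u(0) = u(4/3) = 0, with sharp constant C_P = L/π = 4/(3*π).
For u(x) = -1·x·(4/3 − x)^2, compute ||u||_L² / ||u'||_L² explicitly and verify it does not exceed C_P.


||u||_L² / ||u'||_L² = 2*sqrt(14)/21 < C_P = 4/(3*π).

u(x) = -1·x·(4/3 − x)^2, so u'(x) = (4 - 9*x)*(3*x - 4)/9.
u(x) = -1·x·(4/3 − x)^2 vanishes at x = 0 and x = 4/3, so u ∈ H^1_0(0, 4/3). Differentiate via the product rule and integrate the resulting polynomials term by term.
  ∫_0^4/3 u² dx = ∫_0^4/3 (x^6 - 16*x^5/3 + 32*x^4/3 - 256*x^3/27 + 256*x^2/81) dx. Term by term:
    ∫_0^4/3 x^6 dx = 16384/15309;  ∫_0^4/3 -16*x^5/3 dx = -32768/6561;  ∫_0^4/3 32*x^4/3 dx = 32768/3645;
    ∫_0^4/3 -256*x^3/27 dx = -16384/2187;  ∫_0^4/3 256*x^2/81 dx = 16384/6561.
  Sum: 16384/15309 − 32768/6561 + 32768/3645 − 16384/2187 + 16384/6561 = 16384/229635.
  ∫_0^4/3 (u')² dx = ∫_0^4/3 (9*x^4 - 32*x^3 + 352*x^2/9 - 512*x/27 + 256/81) dx. Term by term:
    ∫_0^4/3 9*x^4 dx = 1024/135;  ∫_0^4/3 -32*x^3 dx = -2048/81;  ∫_0^4/3 352*x^2/9 dx = 22528/729;
    ∫_0^4/3 -512*x/27 dx = -4096/243;  ∫_0^4/3 256/81 dx = 1024/243.
  Sum: 1024/135 − 2048/81 + 22528/729 − 4096/243 + 1024/243 = 2048/3645.
∫_0^4/3 u² dx = 16384/229635, so ||u||_L² = 128*sqrt(35)/2835.
∫_0^4/3 (u')² dx = 2048/3645, so ||u'||_L² = 32*sqrt(10)/135.
Ratio ||u||_L² / ||u'||_L² = 2*sqrt(14)/21.
Sharp Poincaré constant on H^1_0(0, 4/3) is C_P = L/π = 4/(3*π), achieved by sin(3*π/4·x).
A polynomial bump cannot attain the sharp Poincaré constant (only the first sine eigenfunction does), so the ratio is strictly less than C_P, consistent with ||u||_L² ≤ C_P ||u'||_L².


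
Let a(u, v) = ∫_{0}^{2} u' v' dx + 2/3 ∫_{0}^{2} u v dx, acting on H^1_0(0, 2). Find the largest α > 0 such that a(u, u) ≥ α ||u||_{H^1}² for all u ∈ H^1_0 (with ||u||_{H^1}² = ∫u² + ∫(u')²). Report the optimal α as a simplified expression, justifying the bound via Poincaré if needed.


α = (8/3 + π^2)/(4 + π^2)

Coercivity of a(·,·) on H^1_0(0, 2) means a(u, u) ≥ α ||u||_{H^1}² for every u ∈ H^1_0.
The interval has length L = 2, and Poincaré/coercivity depend only on L. Here a(u, u) = ∫(u')² + (2/3)·∫u².
Here 0 < c = 2/3 < 1. The condition a(u,u) ≥ α||u||_{H^1}² reads (1−α)∫(u')² ≥ (α−c)∫u². Any admissible α is ≤ 1 (rapidly oscillating u have ∫u²/∫(u')² → 0), and α = 1 would force 0 ≥ (1−c)∫u², impossible since c < 1; so 1−α > 0. By the sharp Poincaré inequality on H^1_0 of an interval of length L, ∫(u')² ≥ (π/L)²∫u² with equality for the first sine mode sin(π(x−x₀)/L) (x₀ the left endpoint), so the inequality holds for all u iff (1−α)(π/L)² ≥ α − c, i.e. α ≤ ((π/L)² + c)/((π/L)² + 1) = (1 + c(L/π)²)/(1 + (L/π)²). With (π/L)² = π^2/4 and c = 2/3, the largest admissible constant is α = ((π/L)² + c)/((π/L)² + 1).
Simplifying, α = (8/3 + π^2)/(4 + π^2).


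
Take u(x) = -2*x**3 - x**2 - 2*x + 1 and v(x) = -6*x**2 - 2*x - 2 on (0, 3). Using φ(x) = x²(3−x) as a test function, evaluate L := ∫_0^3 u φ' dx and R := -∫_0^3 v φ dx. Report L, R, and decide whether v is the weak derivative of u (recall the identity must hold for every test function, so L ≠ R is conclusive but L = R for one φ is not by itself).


LHS = 918/5, RHS = 918/5. Yes, v = u' weakly.

u(x) = -2*x**3 - x**2 - 2*x + 1, classical derivative u'(x) = -6*x**2 - 2*x - 2.
φ(x) = x²(3−x), so φ'(x) = 3*x*(2 - x).
Note φ(0) = φ(3) = 0, so the boundary term u·φ vanishes.
LHS = ∫_0^3 u(x) φ'(x) dx = ∫_0^3 (6*x^5 - 9*x^4 - 15*x^2 + 6*x) dx. Term by term:
  ∫_0^3 6*x^5 dx = 729;  ∫_0^3 -9*x^4 dx = -2187/5;  ∫_0^3 -15*x^2 dx = -135;
  ∫_0^3 6*x dx = 27.
Sum: 729 − 2187/5 − 135 + 27 = 918/5.
So LHS = 918/5.
∫_0^3 v(x) φ(x) dx = ∫_0^3 (6*x^5 - 16*x^4 - 4*x^3 - 6*x^2) dx. Term by term:
  ∫_0^3 6*x^5 dx = 729;  ∫_0^3 -16*x^4 dx = -3888/5;  ∫_0^3 -4*x^3 dx = -81;
  ∫_0^3 -6*x^2 dx = -54.
Sum: 729 − 3888/5 − 81 − 54 = -918/5.
So RHS = -∫_0^3 v(x) φ(x) dx = 918/5.
LHS = RHS, so the identity holds for this test φ.
Moreover u is smooth here and v(x) = u'(x) = -6*x**2 - 2*x - 2 pointwise, so the identity holds for every test function. Hence v is the weak derivative of u.


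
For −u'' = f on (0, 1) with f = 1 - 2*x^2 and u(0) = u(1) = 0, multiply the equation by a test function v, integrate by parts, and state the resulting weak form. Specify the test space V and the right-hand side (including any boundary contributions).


V = H^1_0(0, 1) (so v(0) = v(1) = 0); weak form: ∫_0^1 u'v' dx = ∫_0^1 (1 - 2*x^2) v dx for all v ∈ V.

Multiply both sides by a test function v and integrate from 0 to 1:
  ∫_0^1 −u''(x) v(x) dx = ∫_0^1 f(x) v(x) dx.
Integrate the LHS by parts once:
  ∫_0^1 −u'' v dx = −[u'(x) v(x)]_0^1 + ∫_0^1 u'(x) v'(x) dx.
Thus ∫_0^1 u'(x) v'(x) dx = ∫_0^1 f(x) v(x) dx + [u'(x) v(x)]_0^1.
Choose V so that boundary terms are either known or forced to vanish.
u is Dirichlet: u(0) = u(1) = 0. Let V = H^1_0(0, 1); then v(0) = v(1) = 0, and [u' v]_0^1 = 0.
Weak formulation: find u (satisfying any essential BC) such that ∫_0^1 u'(x) v'(x) dx = ∫_0^1 f v dx for all v ∈ V.
Substituting f(x) = 1 - 2*x^2, the right-hand side is ∫_0^1 (1 - 2*x^2) v dx.


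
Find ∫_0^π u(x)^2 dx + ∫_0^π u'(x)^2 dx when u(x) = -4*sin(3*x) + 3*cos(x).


||u||_{H^1(0,π)}^2 = 89*π

u'(x) = -3*sin(x) - 12*cos(3*x).
Expand u² and (u')² and integrate term by term on (0, π), using: for integers n ≥ 1, ∫_0^π sin²(nx) dx = ∫_0^π cos²(nx) dx = π/2; for n ≠ n', ∫_0^π sin(nx)sin(n'x) dx = ∫_0^π cos(nx)cos(n'x) dx = 0; and by product-to-sum, ∫_0^π sin(nx)cos(n'x) dx = ½∫_0^π [sin((n+n')x) + sin((n−n')x)] dx, which is 0 when n+n' is even and 2n/(n²−n'²) when n+n' is odd (it need not vanish on (0, π)).
  u² squared terms: (-4)²·∫sin(3x)² dx = 16·π/2 = 8*π;  (3)²·∫cos(x)² dx = 9·π/2 = 9*π/2.
  u² cross terms: 2·(-4)·(3)·∫sin(3x)·cos(x) dx = -24·(0) = 0.
  So ∫_0^π u² dx = 8*π + 9*π/2 + 0 = 25*π/2.
  (u')² squared terms: (-12)²·∫cos(3x)² dx = 144·π/2 = 72*π;  (-3)²·∫sin(x)² dx = 9·π/2 = 9*π/2.
  (u')² cross terms: 2·(-12)·(-3)·∫cos(3x)·sin(x) dx = 72·(0) = 0.
  So ∫_0^π (u')² dx = 72*π + 9*π/2 + 0 = 153*π/2.
||u||_{H^1}^2 = (25*π/2) + (153*π/2) = 89*π.


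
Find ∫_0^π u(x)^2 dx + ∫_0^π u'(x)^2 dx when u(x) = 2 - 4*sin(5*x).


||u||_{H^1(0,π)}^2 = -32/5 + 212*π

u'(x) = -20*cos(5*x).
Expand u² and (u')² and integrate term by term on (0, π), using: for integers n ≥ 1, ∫_0^π sin²(nx) dx = ∫_0^π cos²(nx) dx = π/2; for n ≠ n', ∫_0^π sin(nx)sin(n'x) dx = ∫_0^π cos(nx)cos(n'x) dx = 0; and by product-to-sum, ∫_0^π sin(nx)cos(n'x) dx = ½∫_0^π [sin((n+n')x) + sin((n−n')x)] dx, which is 0 when n+n' is even and 2n/(n²−n'²) when n+n' is odd (it need not vanish on (0, π)). For the constant mode: ∫_0^π 1 dx = π, ∫_0^π cos(nx) dx = 0, ∫_0^π sin(nx) dx = (1−(−1)^n)/n.
  u² squared terms: (2)²·∫1 dx = 4·π = 4*π;  (-4)²·∫sin(5x)² dx = 16·π/2 = 8*π.
  u² cross terms: 2·(2)·(-4)·∫1·sin(5x) dx = -16·(2/5) = -32/5.
  So ∫_0^π u² dx = 4*π + 8*π − 32/5 = -32/5 + 12*π.
  (u')² squared terms: (-20)²·∫cos(5x)² dx = 400·π/2 = 200*π.
  So ∫_0^π (u')² dx = 200*π.
||u||_{H^1}^2 = (-32/5 + 12*π) + (200*π) = -32/5 + 212*π.


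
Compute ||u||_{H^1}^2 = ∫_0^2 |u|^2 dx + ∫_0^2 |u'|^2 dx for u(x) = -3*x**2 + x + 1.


||u||_{H^1}^2 = 1504/15

The H^1 norm (squared) on an interval (0, L) is
  ||u||_{H^1}^2 = ∫_0^L u(x)^2 dx + ∫_0^L u'(x)^2 dx.
Compute u'(x) = 1 - 6*x.
Then u(x)^2 = 9*x**4 - 6*x**3 - 5*x**2 + 2*x + 1 and u'(x)^2 = 36*x**2 - 12*x + 1.
Integrate each monomial from 0 to 2 using ∫_0^2 c·x^n dx = c·2^(n+1)/(n+1):
  ∫_0^2 u(x)^2 dx = ∫_0^2 (9*x^4 - 6*x^3 - 5*x^2 + 2*x + 1) dx. Term by term:
    ∫_0^2 9*x^4 dx = 288/5;  ∫_0^2 -6*x^3 dx = -24;  ∫_0^2 -5*x^2 dx = -40/3;
    ∫_0^2 2*x dx = 4;  ∫_0^2 1 dx = 2.
  Sum: 288/5 − 24 − 40/3 + 4 + 2 = 394/15.
  ∫_0^2 u'(x)^2 dx = ∫_0^2 (36*x^2 - 12*x + 1) dx. Term by term:
    ∫_0^2 36*x^2 dx = 96;  ∫_0^2 -12*x dx = -24;  ∫_0^2 1 dx = 2.
  Sum: 96 − 24 + 2 = 74.
Adding: ||u||_{H^1}^2 = 394/15 + 74 = 1504/15.


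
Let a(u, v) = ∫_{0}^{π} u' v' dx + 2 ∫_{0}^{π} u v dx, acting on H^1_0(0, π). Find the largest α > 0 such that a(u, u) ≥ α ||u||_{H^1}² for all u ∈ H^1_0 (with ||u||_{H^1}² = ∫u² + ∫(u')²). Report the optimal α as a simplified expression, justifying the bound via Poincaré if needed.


α = 1

Coercivity of a(·,·) on H^1_0(0, π) means a(u, u) ≥ α ||u||_{H^1}² for every u ∈ H^1_0.
The interval has length L = π, and Poincaré/coercivity depend only on L. Here a(u, u) = ∫(u')² + (2)·∫u².
Here c = 2 ≥ 1, so a(u,u) = ∫(u')² + c∫u² ≥ ∫(u')² + ∫u² = ||u||_{H^1}², i.e. α = 1 works. No larger α is possible: a(u,u) ≥ α||u||_{H^1}² means (1−α)∫(u')² ≥ (α−c)∫u², and for the modes u_n = sin(nπ(x−x₀)/L) (x₀ the left endpoint) one has ∫u_n²/∫(u_n')² = (L/(nπ))² → 0, so a(u_n,u_n)/||u_n||_{H^1}² → 1. Hence the optimal constant is α = 1.
Therefore α = 1.


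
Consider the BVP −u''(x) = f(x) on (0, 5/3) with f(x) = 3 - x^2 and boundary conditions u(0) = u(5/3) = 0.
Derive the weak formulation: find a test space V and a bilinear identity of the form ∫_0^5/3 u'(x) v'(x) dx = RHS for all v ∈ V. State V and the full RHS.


V = H^1_0(0, 5/3) (so v(0) = v(5/3) = 0); weak form: ∫_0^5/3 u'v' dx = ∫_0^5/3 (3 - x^2) v dx for all v ∈ V.

Multiply both sides by a test function v and integrate from 0 to 5/3:
  ∫_0^5/3 −u''(x) v(x) dx = ∫_0^5/3 f(x) v(x) dx.
Integrate the LHS by parts once:
  ∫_0^5/3 −u'' v dx = −[u'(x) v(x)]_0^5/3 + ∫_0^5/3 u'(x) v'(x) dx.
Thus ∫_0^5/3 u'(x) v'(x) dx = ∫_0^5/3 f(x) v(x) dx + [u'(x) v(x)]_0^5/3.
Choose V so that boundary terms are either known or forced to vanish.
u is Dirichlet: u(0) = u(5/3) = 0. Let V = H^1_0(0, 5/3); then v(0) = v(5/3) = 0, and [u' v]_0^5/3 = 0.
Weak formulation: find u (satisfying any essential BC) such that ∫_0^5/3 u'(x) v'(x) dx = ∫_0^5/3 f v dx for all v ∈ V.
Substituting f(x) = 3 - x^2, the right-hand side is ∫_0^5/3 (3 - x^2) v dx.


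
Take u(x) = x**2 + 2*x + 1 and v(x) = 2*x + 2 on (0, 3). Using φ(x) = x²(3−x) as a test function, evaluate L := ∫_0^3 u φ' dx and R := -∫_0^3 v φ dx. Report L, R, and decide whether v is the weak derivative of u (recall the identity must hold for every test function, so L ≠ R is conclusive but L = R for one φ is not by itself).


LHS = -189/5, RHS = -189/5. Yes, v = u' weakly.

u(x) = x**2 + 2*x + 1, classical derivative u'(x) = 2*x + 2.
φ(x) = x²(3−x), so φ'(x) = 3*x*(2 - x).
Note φ(0) = φ(3) = 0, so the boundary term u·φ vanishes.
LHS = ∫_0^3 u(x) φ'(x) dx = ∫_0^3 (-3*x^4 + 9*x^2 + 6*x) dx. Term by term:
  ∫_0^3 -3*x^4 dx = -729/5;  ∫_0^3 9*x^2 dx = 81;  ∫_0^3 6*x dx = 27.
Sum: -729/5 + 81 + 27 = -189/5.
So LHS = -189/5.
∫_0^3 v(x) φ(x) dx = ∫_0^3 (-2*x^4 + 4*x^3 + 6*x^2) dx. Term by term:
  ∫_0^3 -2*x^4 dx = -486/5;  ∫_0^3 4*x^3 dx = 81;  ∫_0^3 6*x^2 dx = 54.
Sum: -486/5 + 81 + 54 = 189/5.
So RHS = -∫_0^3 v(x) φ(x) dx = -189/5.
LHS = RHS, so the identity holds for this test φ.
Moreover u is smooth here and v(x) = u'(x) = 2*x + 2 pointwise, so the identity holds for every test function. Hence v is the weak derivative of u.


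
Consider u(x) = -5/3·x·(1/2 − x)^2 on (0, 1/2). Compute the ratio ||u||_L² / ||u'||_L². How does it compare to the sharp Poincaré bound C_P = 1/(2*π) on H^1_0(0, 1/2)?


||u||_L² / ||u'||_L² = sqrt(14)/28 < C_P = 1/(2*π).

u(x) = -5/3·x·(1/2 − x)^2, so u'(x) = -5*x^2 + 10*x/3 - 5/12.
u(x) = -5/3·x·(1/2 − x)^2 vanishes at x = 0 and x = 1/2, so u ∈ H^1_0(0, 1/2). Differentiate via the product rule and integrate the resulting polynomials term by term.
  ∫_0^1/2 u² dx = ∫_0^1/2 (25*x^6/9 - 50*x^5/9 + 25*x^4/6 - 25*x^3/18 + 25*x^2/144) dx. Term by term:
    ∫_0^1/2 25*x^6/9 dx = 25/8064;  ∫_0^1/2 -50*x^5/9 dx = -25/1728;  ∫_0^1/2 25*x^4/6 dx = 5/192;
    ∫_0^1/2 -25*x^3/18 dx = -25/1152;  ∫_0^1/2 25*x^2/144 dx = 25/3456.
  Sum: 25/8064 − 25/1728 + 5/192 − 25/1152 + 25/3456 = 5/24192.
  ∫_0^1/2 (u')² dx = ∫_0^1/2 (25*x^4 - 100*x^3/3 + 275*x^2/18 - 25*x/9 + 25/144) dx. Term by term:
    ∫_0^1/2 25*x^4 dx = 5/32;  ∫_0^1/2 -100*x^3/3 dx = -25/48;  ∫_0^1/2 275*x^2/18 dx = 275/432;
    ∫_0^1/2 -25*x/9 dx = -25/72;  ∫_0^1/2 25/144 dx = 25/288.
  Sum: 5/32 − 25/48 + 275/432 − 25/72 + 25/288 = 5/432.
∫_0^1/2 u² dx = 5/24192, so ||u||_L² = sqrt(210)/1008.
∫_0^1/2 (u')² dx = 5/432, so ||u'||_L² = sqrt(15)/36.
Ratio ||u||_L² / ||u'||_L² = sqrt(14)/28.
Sharp Poincaré constant on H^1_0(0, 1/2) is C_P = L/π = 1/(2*π), achieved by sin(2*π·x).
A polynomial bump cannot attain the sharp Poincaré constant (only the first sine eigenfunction does), so the ratio is strictly less than C_P, consistent with ||u||_L² ≤ C_P ||u'||_L².


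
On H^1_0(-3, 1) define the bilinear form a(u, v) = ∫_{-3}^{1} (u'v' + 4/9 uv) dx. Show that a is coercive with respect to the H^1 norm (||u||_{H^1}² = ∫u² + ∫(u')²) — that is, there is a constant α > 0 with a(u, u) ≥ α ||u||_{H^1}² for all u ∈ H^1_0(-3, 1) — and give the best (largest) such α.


α = (64/9 + π^2)/(π^2 + 16)

Coercivity of a(·,·) on H^1_0(-3, 1) means a(u, u) ≥ α ||u||_{H^1}² for every u ∈ H^1_0.
The interval has length L = 4, and Poincaré/coercivity depend only on L. Here a(u, u) = ∫(u')² + (4/9)·∫u².
Here 0 < c = 4/9 < 1. The condition a(u,u) ≥ α||u||_{H^1}² reads (1−α)∫(u')² ≥ (α−c)∫u². Any admissible α is ≤ 1 (rapidly oscillating u have ∫u²/∫(u')² → 0), and α = 1 would force 0 ≥ (1−c)∫u², impossible since c < 1; so 1−α > 0. By the sharp Poincaré inequality on H^1_0 of an interval of length L, ∫(u')² ≥ (π/L)²∫u² with equality for the first sine mode sin(π(x−x₀)/L) (x₀ the left endpoint), so the inequality holds for all u iff (1−α)(π/L)² ≥ α − c, i.e. α ≤ ((π/L)² + c)/((π/L)² + 1) = (1 + c(L/π)²)/(1 + (L/π)²). With (π/L)² = π^2/16 and c = 4/9, the largest admissible constant is α = ((π/L)² + c)/((π/L)² + 1).
Simplifying, α = (64/9 + π^2)/(π^2 + 16).


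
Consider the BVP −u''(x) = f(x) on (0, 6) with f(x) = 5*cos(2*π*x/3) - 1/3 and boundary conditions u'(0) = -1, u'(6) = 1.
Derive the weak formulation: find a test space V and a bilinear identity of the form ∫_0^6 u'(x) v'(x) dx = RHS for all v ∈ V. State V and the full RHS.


V = H^1(0, 6) (v unrestricted at boundary; u is determined up to an additive constant); weak form: ∫_0^6 u'v' dx = ∫_0^6 (5*cos(2*π*x/3) - 1/3) v dx + v(6) + v(0) for all v ∈ V.

Multiply both sides by a test function v and integrate from 0 to 6:
  ∫_0^6 −u''(x) v(x) dx = ∫_0^6 f(x) v(x) dx.
Integrate the LHS by parts once:
  ∫_0^6 −u'' v dx = −[u'(x) v(x)]_0^6 + ∫_0^6 u'(x) v'(x) dx.
Thus ∫_0^6 u'(x) v'(x) dx = ∫_0^6 f(x) v(x) dx + [u'(x) v(x)]_0^6.
Choose V so that boundary terms are either known or forced to vanish.
u has inhomogeneous Neumann u'(0) = -1, u'(6) = 1. [u' v]_0^6 = (1)·v(6) − (-1)·v(0) = v(6) + v(0). Take V = H^1(0, 6); boundary term becomes part of RHS.
Weak formulation: find u (satisfying any essential BC) such that ∫_0^6 u'(x) v'(x) dx = ∫_0^6 f v dx + v(6) + v(0) for all v ∈ V (Neumann data are natural BCs: they enter the RHS as boundary terms).
Substituting f(x) = 5*cos(2*π*x/3) - 1/3, the right-hand side is ∫_0^6 (5*cos(2*π*x/3) - 1/3) v dx + v(6) + v(0).
Compatibility check (pure Neumann): taking v ≡ 1 ∈ V gives 0 = ∫_0^6 f dx + (1) − (-1), i.e. ∫_0^6 f dx must equal u'(0) − u'(6) = -2. Indeed ∫_0^6 (5*cos(2*π*x/3) - 1/3) dx = -2, so the data are compatible. The solution is then unique only up to an additive constant (fix it e.g. by requiring ∫_0^6 u dx = 0).
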